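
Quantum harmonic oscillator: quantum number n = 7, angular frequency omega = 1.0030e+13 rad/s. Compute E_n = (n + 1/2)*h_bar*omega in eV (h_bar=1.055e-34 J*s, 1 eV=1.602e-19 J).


E = (n + 1/2) * h_bar * omega
= (7 + 0.5) * 1.055e-34 * 1.0030e+13
= 7.5 * 1.0582e-21
= 7.9362e-21 J
= 0.0495 eV

0.0495


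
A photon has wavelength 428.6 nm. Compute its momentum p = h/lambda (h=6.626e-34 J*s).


p = h / lambda
= 6.626e-34 / (428.6e-9)
= 6.626e-34 / 4.2860e-07
= 1.5460e-27 kg*m/s

1.5460e-27


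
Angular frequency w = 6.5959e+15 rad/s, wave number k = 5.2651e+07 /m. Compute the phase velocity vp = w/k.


vp = w / k
= 6.5959e+15 / 5.2651e+07
= 1.2528e+08 m/s

1.2528e+08


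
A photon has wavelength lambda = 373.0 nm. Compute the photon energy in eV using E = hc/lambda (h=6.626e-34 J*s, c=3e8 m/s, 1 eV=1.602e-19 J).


E = hc / lambda
= (6.626e-34)(3e8) / (373.0e-9)
= 1.9878e-25 / 3.7300e-07
= 5.3292e-19 J
Converting to eV: 5.3292e-19 / 1.602e-19
= 3.3266 eV

3.3266


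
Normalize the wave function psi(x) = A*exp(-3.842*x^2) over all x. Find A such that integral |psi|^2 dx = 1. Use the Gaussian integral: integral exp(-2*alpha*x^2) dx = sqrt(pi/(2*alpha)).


integral |psi|^2 dx = A^2 * sqrt(pi/(2*alpha)) = 1
A^2 = sqrt(2*alpha/pi)
= sqrt(2 * 3.842 / pi)
= 1.563935
A = sqrt(1.563935)
= 1.2506

1.2506


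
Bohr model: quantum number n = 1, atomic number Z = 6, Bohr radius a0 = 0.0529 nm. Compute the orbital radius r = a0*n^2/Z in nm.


r = a0 * n^2 / Z
= 0.0529 * 1^2 / 6
= 0.0529 * 1 / 6
= 0.0088 nm

0.0088


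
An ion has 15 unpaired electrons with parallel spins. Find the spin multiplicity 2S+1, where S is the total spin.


Total spin S = N * (1/2) = 15 * 0.5 = 7.5
Spin multiplicity = 2S + 1
= 2 * 7.5 + 1
= 16

16


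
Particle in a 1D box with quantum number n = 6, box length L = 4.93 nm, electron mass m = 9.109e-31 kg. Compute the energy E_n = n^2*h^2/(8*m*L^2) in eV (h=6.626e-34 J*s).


E = n^2 * h^2 / (8 * m * L^2)
= 6^2 * (6.626e-34)^2 / (8 * 9.109e-31 * (4.93e-9)^2)
= 36 * 4.3904e-67 / (8 * 9.109e-31 * 2.4305e-17)
= 8.9238e-20 J
= 0.557 eV

0.557


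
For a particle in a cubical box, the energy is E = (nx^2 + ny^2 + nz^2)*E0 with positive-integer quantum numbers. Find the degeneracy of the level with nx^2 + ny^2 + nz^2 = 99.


Enumerate all (nx, ny, nz) with nx^2 + ny^2 + nz^2 = 99:
(1,7,7)
(3,3,9)
(3,9,3)
(5,5,7)
(5,7,5)
(7,1,7)
(7,5,5)
(7,7,1)
(9,3,3)
Total degeneracy = 9

9


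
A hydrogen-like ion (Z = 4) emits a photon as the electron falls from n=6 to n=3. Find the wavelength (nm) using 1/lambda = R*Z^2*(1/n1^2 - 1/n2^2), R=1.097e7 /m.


1/lambda = R * Z^2 * (1/n1^2 - 1/n2^2)
= 1.097e7 * 4^2 * (1/3^2 - 1/6^2)
= 1.097e7 * 16 * (0.111111 - 0.027778)
= 1.4627e+07 /m
lambda = 1 / 1.4627e+07
= 68.3683 nm

68.3683


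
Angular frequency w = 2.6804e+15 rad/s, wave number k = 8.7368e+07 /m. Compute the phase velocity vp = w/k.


vp = w / k
= 2.6804e+15 / 8.7368e+07
= 3.0679e+07 m/s

3.0679e+07


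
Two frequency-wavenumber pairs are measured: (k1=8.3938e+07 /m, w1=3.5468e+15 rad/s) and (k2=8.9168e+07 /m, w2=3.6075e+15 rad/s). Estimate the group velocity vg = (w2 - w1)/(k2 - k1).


vg = (w2 - w1) / (k2 - k1)
= (3.6075e+15 - 3.5468e+15) / (8.9168e+07 - 8.3938e+07)
= 6.0700e+13 / 5.2300e+06
= 1.1606e+07 m/s

1.1606e+07


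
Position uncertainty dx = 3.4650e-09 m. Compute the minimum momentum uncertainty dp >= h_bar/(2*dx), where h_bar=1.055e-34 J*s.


dp = h_bar / (2 * dx)
= 1.055e-34 / (2 * 3.4650e-09)
= 1.055e-34 / 6.9300e-09
= 1.5224e-26 kg*m/s

1.5224e-26


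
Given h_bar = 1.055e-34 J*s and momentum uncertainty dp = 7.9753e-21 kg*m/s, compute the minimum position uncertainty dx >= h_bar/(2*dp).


dx = h_bar / (2 * dp)
= 1.055e-34 / (2 * 7.9753e-21)
= 1.055e-34 / 1.5951e-20
= 6.6142e-15 m

6.6142e-15


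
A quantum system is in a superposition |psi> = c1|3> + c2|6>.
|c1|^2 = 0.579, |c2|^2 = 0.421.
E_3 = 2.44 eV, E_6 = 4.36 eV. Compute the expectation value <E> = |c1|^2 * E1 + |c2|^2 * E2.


<E> = |c1|^2 * E1 + |c2|^2 * E2
= 0.579 * 2.44 + 0.421 * 4.36
= 1.4128 + 1.8356
= 3.2483 eV

3.2483


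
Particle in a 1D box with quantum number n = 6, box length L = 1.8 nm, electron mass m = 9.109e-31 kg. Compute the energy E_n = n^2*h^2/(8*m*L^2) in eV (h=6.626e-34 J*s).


E = n^2 * h^2 / (8 * m * L^2)
= 6^2 * (6.626e-34)^2 / (8 * 9.109e-31 * (1.8e-9)^2)
= 36 * 4.3904e-67 / (8 * 9.109e-31 * 3.2400e-18)
= 6.6942e-19 J
= 4.1787 eV

4.1787


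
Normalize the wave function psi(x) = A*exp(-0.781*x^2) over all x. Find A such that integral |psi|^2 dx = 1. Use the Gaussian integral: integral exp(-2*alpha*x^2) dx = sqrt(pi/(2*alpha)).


integral |psi|^2 dx = A^2 * sqrt(pi/(2*alpha)) = 1
A^2 = sqrt(2*alpha/pi)
= sqrt(2 * 0.781 / pi)
= 0.705124
A = sqrt(0.705124)
= 0.8397

0.8397


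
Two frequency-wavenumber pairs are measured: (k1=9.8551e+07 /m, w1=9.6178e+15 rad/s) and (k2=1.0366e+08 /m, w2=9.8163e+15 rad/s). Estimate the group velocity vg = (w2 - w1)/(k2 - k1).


vg = (w2 - w1) / (k2 - k1)
= (9.8163e+15 - 9.6178e+15) / (1.0366e+08 - 9.8551e+07)
= 1.9850e+14 / 5.1090e+06
= 3.8853e+07 m/s

3.8853e+07


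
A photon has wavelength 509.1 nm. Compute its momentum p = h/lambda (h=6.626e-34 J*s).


p = h / lambda
= 6.626e-34 / (509.1e-9)
= 6.626e-34 / 5.0910e-07
= 1.3015e-27 kg*m/s

1.3015e-27


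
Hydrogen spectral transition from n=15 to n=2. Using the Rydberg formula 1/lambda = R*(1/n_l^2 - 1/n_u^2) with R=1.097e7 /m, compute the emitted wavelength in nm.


1/lambda = R * (1/n_l^2 - 1/n_u^2)
= 1.097e7 * (1/2^2 - 1/15^2)
= 1.097e7 * (0.25 - 0.004444)
= 1.097e7 * 0.245556
= 2.6937e+06 /m
lambda = 1 / 2.6937e+06 = 371.2305 nm

371.2305


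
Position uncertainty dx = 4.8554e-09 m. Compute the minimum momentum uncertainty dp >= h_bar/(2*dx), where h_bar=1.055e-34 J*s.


dp = h_bar / (2 * dx)
= 1.055e-34 / (2 * 4.8554e-09)
= 1.055e-34 / 9.7108e-09
= 1.0864e-26 kg*m/s

1.0864e-26


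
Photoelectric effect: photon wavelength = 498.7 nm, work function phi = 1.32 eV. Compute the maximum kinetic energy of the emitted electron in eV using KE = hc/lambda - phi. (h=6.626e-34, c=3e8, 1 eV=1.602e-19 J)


E_photon = hc / lambda
= (6.626e-34)(3e8) / (498.7e-9)
= 3.9860e-19 J
= 2.4881 eV
KE = E_photon - phi
= 2.4881 - 1.32
= 1.1681 eV

1.1681


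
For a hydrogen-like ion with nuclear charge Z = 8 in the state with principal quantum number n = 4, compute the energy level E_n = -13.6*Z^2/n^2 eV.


E_n = -13.6 * Z^2 / n^2
= -13.6 * 8^2 / 4^2
= -13.6 * 64 / 16
= -54.4 eV

-54.4


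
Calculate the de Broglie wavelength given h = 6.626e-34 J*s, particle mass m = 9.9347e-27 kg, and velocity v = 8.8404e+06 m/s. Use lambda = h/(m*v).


lambda = h / (m * v)
= 6.626e-34 / (9.9347e-27 * 8.8404e+06)
= 6.626e-34 / 8.7827e-20
= 7.5444e-15 m

7.5444e-15


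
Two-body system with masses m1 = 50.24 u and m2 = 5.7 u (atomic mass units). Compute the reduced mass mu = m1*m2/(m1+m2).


mu = m1 * m2 / (m1 + m2)
= 50.24 * 5.7 / (50.24 + 5.7)
= 286.368 / 55.94
= 5.1192 u

5.1192


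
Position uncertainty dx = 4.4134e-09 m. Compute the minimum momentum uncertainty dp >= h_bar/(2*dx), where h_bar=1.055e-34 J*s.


dp = h_bar / (2 * dx)
= 1.055e-34 / (2 * 4.4134e-09)
= 1.055e-34 / 8.8268e-09
= 1.1952e-26 kg*m/s

1.1952e-26


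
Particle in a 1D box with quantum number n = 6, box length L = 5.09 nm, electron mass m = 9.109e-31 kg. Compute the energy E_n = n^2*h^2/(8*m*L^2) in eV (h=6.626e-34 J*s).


E = n^2 * h^2 / (8 * m * L^2)
= 6^2 * (6.626e-34)^2 / (8 * 9.109e-31 * (5.09e-9)^2)
= 36 * 4.3904e-67 / (8 * 9.109e-31 * 2.5908e-17)
= 8.3716e-20 J
= 0.5226 eV

0.5226


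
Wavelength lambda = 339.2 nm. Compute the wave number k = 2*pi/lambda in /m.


k = 2 * pi / lambda
= 6.2832 / (339.2e-9)
= 6.2832 / 3.3920e-07
= 1.8524e+07 /m

1.8524e+07


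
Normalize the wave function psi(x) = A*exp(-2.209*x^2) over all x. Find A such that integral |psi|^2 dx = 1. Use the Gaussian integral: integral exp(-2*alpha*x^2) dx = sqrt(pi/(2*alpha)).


integral |psi|^2 dx = A^2 * sqrt(pi/(2*alpha)) = 1
A^2 = sqrt(2*alpha/pi)
= sqrt(2 * 2.209 / pi)
= 1.185872
A = sqrt(1.185872)
= 1.089

1.089


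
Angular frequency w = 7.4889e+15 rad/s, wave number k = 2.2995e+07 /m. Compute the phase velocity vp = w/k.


vp = w / k
= 7.4889e+15 / 2.2995e+07
= 3.2568e+08 m/s

3.2568e+08


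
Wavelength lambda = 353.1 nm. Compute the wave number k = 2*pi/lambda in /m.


k = 2 * pi / lambda
= 6.2832 / (353.1e-9)
= 6.2832 / 3.5310e-07
= 1.7794e+07 /m

1.7794e+07


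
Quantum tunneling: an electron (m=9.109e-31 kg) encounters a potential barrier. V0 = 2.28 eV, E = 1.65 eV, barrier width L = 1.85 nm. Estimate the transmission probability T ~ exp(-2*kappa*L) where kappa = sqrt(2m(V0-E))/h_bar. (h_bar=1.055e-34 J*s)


V0 - E = 0.63 eV = 1.0093e-19 J
kappa = sqrt(2 * m * (V0-E)) / h_bar
= sqrt(2 * 9.109e-31 * 1.0093e-19) / 1.055e-34
= 4.0644e+09 /m
2*kappa*L = 2 * 4.0644e+09 * 1.85e-9
= 15.0384
T = exp(-15.0384) = 2.943833e-07

2.943833e-07


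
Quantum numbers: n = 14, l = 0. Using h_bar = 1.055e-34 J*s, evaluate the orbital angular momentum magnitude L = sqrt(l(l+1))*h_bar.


L = sqrt(l*(l+1)) * h_bar
= sqrt(0 * 1) * 1.055e-34
= sqrt(0) * 1.055e-34
= 0.0 * 1.055e-34
= 0.0000e+00 J*s

0.0000e+00


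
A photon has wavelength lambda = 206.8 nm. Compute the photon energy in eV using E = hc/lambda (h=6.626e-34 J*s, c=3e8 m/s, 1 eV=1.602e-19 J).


E = hc / lambda
= (6.626e-34)(3e8) / (206.8e-9)
= 1.9878e-25 / 2.0680e-07
= 9.6122e-19 J
Converting to eV: 9.6122e-19 / 1.602e-19
= 6.0001 eV

6.0001


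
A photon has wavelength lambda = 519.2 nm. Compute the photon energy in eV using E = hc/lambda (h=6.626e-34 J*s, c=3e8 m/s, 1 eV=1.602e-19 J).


E = hc / lambda
= (6.626e-34)(3e8) / (519.2e-9)
= 1.9878e-25 / 5.1920e-07
= 3.8286e-19 J
Converting to eV: 3.8286e-19 / 1.602e-19
= 2.3899 eV

2.3899


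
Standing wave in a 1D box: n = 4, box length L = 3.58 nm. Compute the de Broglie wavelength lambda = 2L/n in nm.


lambda = 2L / n
= 2 * 3.58 / 4
= 7.16 / 4
= 1.79 nm

1.79


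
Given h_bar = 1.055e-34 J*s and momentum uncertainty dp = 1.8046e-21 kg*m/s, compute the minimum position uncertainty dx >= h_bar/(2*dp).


dx = h_bar / (2 * dp)
= 1.055e-34 / (2 * 1.8046e-21)
= 1.055e-34 / 3.6092e-21
= 2.9231e-14 m

2.9231e-14


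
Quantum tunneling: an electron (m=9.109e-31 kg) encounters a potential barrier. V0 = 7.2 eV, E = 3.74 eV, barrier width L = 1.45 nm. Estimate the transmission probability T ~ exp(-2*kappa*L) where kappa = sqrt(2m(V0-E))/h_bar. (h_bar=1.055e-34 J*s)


V0 - E = 3.46 eV = 5.5429e-19 J
kappa = sqrt(2 * m * (V0-E)) / h_bar
= sqrt(2 * 9.109e-31 * 5.5429e-19) / 1.055e-34
= 9.5250e+09 /m
2*kappa*L = 2 * 9.5250e+09 * 1.45e-9
= 27.6226
T = exp(-27.6226) = 1.008416e-12

1.008416e-12


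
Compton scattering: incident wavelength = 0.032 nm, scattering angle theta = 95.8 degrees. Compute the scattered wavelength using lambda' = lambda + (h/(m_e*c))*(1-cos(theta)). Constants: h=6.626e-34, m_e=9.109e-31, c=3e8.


Compton wavelength: h/(m_e*c) = 2.4247e-12 m
d_lambda = 2.4247e-12 * (1 - cos(95.8 deg))
= 2.4247e-12 * 1.101056
= 2.6697e-12 m = 0.00267 nm
lambda' = 0.032 + 0.00267
= 0.03467 nm

0.03467


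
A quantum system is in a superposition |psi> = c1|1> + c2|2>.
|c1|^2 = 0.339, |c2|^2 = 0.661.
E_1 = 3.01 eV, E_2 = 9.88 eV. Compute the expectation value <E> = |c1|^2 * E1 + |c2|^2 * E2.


<E> = |c1|^2 * E1 + |c2|^2 * E2
= 0.339 * 3.01 + 0.661 * 9.88
= 1.0204 + 6.5307
= 7.5511 eV

7.5511


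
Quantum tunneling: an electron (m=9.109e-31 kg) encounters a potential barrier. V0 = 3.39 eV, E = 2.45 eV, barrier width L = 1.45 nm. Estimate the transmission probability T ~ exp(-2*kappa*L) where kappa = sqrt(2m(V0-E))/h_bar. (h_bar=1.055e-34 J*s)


V0 - E = 0.94 eV = 1.5059e-19 J
kappa = sqrt(2 * m * (V0-E)) / h_bar
= sqrt(2 * 9.109e-31 * 1.5059e-19) / 1.055e-34
= 4.9647e+09 /m
2*kappa*L = 2 * 4.9647e+09 * 1.45e-9
= 14.3976
T = exp(-14.3976) = 5.587118e-07

5.587118e-07


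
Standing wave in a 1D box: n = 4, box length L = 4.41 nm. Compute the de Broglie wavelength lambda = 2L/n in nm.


lambda = 2L / n
= 2 * 4.41 / 4
= 8.82 / 4
= 2.205 nm

2.205


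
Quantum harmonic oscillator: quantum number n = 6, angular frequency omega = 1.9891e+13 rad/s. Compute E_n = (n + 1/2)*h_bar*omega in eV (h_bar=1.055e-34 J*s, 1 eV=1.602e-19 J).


E = (n + 1/2) * h_bar * omega
= (6 + 0.5) * 1.055e-34 * 1.9891e+13
= 6.5 * 2.0985e-21
= 1.3640e-20 J
= 0.0851 eV

0.0851


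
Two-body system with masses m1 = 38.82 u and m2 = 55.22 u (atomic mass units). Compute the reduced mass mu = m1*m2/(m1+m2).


mu = m1 * m2 / (m1 + m2)
= 38.82 * 55.22 / (38.82 + 55.22)
= 2143.6404 / 94.04
= 22.795 u

22.795


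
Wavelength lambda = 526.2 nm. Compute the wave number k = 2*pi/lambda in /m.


k = 2 * pi / lambda
= 6.2832 / (526.2e-9)
= 6.2832 / 5.2620e-07
= 1.1941e+07 /m

1.1941e+07


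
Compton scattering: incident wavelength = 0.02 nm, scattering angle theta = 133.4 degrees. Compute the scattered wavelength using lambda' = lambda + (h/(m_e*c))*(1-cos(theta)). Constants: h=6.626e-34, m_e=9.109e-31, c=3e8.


Compton wavelength: h/(m_e*c) = 2.4247e-12 m
d_lambda = 2.4247e-12 * (1 - cos(133.4 deg))
= 2.4247e-12 * 1.687088
= 4.0907e-12 m = 0.004091 nm
lambda' = 0.02 + 0.004091
= 0.024091 nm

0.024091


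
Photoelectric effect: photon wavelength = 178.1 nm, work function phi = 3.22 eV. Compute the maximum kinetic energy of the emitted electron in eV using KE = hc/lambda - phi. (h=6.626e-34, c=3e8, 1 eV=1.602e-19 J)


E_photon = hc / lambda
= (6.626e-34)(3e8) / (178.1e-9)
= 1.1161e-18 J
= 6.967 eV
KE = E_photon - phi
= 6.967 - 3.22
= 3.747 eV

3.747


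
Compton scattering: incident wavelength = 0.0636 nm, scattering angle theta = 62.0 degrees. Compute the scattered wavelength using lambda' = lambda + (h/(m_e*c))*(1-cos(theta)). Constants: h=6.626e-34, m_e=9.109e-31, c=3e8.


Compton wavelength: h/(m_e*c) = 2.4247e-12 m
d_lambda = 2.4247e-12 * (1 - cos(62.0 deg))
= 2.4247e-12 * 0.530528
= 1.2864e-12 m = 0.001286 nm
lambda' = 0.0636 + 0.001286
= 0.064886 nm

0.064886


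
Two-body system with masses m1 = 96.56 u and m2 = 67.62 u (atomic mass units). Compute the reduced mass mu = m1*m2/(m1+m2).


mu = m1 * m2 / (m1 + m2)
= 96.56 * 67.62 / (96.56 + 67.62)
= 6529.3872 / 164.18
= 39.7697 u

39.7697


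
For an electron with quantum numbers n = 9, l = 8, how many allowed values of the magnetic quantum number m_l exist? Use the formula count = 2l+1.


m_l ranges from -l to +l in integer steps
So m_l goes from -8 to +8
Count = 2l + 1 = 2*8 + 1
= 17

17


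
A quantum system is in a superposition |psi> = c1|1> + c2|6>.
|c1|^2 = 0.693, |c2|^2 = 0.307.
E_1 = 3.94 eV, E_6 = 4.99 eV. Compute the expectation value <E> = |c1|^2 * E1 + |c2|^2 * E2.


<E> = |c1|^2 * E1 + |c2|^2 * E2
= 0.693 * 3.94 + 0.307 * 4.99
= 2.7304 + 1.5319
= 4.2623 eV

4.2623


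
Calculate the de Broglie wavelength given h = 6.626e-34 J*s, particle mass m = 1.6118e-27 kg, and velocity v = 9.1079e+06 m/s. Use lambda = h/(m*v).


lambda = h / (m * v)
= 6.626e-34 / (1.6118e-27 * 9.1079e+06)
= 6.626e-34 / 1.4680e-20
= 4.5136e-14 m

4.5136e-14


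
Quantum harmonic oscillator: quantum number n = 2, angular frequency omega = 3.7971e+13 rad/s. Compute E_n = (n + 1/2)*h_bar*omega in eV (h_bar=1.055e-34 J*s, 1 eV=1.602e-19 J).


E = (n + 1/2) * h_bar * omega
= (2 + 0.5) * 1.055e-34 * 3.7971e+13
= 2.5 * 4.0059e-21
= 1.0015e-20 J
= 0.0625 eV

0.0625


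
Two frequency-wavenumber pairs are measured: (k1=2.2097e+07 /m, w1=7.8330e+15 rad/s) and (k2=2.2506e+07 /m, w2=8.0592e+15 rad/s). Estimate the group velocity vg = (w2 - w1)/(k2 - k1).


vg = (w2 - w1) / (k2 - k1)
= (8.0592e+15 - 7.8330e+15) / (2.2506e+07 - 2.2097e+07)
= 2.2620e+14 / 4.0900e+05
= 5.5306e+08 m/s

5.5306e+08


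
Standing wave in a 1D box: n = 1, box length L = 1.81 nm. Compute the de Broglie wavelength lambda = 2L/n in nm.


lambda = 2L / n
= 2 * 1.81 / 1
= 3.62 / 1
= 3.62 nm

3.62


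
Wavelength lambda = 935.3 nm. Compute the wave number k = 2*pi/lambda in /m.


k = 2 * pi / lambda
= 6.2832 / (935.3e-9)
= 6.2832 / 9.3530e-07
= 6.7178e+06 /m

6.7178e+06


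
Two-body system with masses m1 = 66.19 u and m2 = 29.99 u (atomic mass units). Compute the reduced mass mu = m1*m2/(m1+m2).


mu = m1 * m2 / (m1 + m2)
= 66.19 * 29.99 / (66.19 + 29.99)
= 1985.0381 / 96.18
= 20.6388 u

20.6388


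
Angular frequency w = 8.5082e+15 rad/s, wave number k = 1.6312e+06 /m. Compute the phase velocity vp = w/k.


vp = w / k
= 8.5082e+15 / 1.6312e+06
= 5.2159e+09 m/s

5.2159e+09


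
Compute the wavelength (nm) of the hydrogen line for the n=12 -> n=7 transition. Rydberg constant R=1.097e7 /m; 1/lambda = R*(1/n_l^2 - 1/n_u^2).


1/lambda = R * (1/n_l^2 - 1/n_u^2)
= 1.097e7 * (1/7^2 - 1/12^2)
= 1.097e7 * (0.020408 - 0.006944)
= 1.097e7 * 0.013464
= 1.4770e+05 /m
lambda = 1 / 1.4770e+05 = 6770.6184 nm

6770.6184


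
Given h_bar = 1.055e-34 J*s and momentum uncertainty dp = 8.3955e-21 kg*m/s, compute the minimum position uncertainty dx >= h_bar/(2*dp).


dx = h_bar / (2 * dp)
= 1.055e-34 / (2 * 8.3955e-21)
= 1.055e-34 / 1.6791e-20
= 6.2831e-15 m

6.2831e-15


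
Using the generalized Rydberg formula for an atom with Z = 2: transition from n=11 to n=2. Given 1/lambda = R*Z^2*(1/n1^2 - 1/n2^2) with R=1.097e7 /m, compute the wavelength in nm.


1/lambda = R * Z^2 * (1/n1^2 - 1/n2^2)
= 1.097e7 * 2^2 * (1/2^2 - 1/11^2)
= 1.097e7 * 4 * (0.25 - 0.008264)
= 1.0607e+07 /m
lambda = 1 / 1.0607e+07
= 94.2742 nm

94.2742


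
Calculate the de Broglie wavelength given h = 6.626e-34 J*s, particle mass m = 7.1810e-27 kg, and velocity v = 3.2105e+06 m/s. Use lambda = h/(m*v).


lambda = h / (m * v)
= 6.626e-34 / (7.1810e-27 * 3.2105e+06)
= 6.626e-34 / 2.3055e-20
= 2.8740e-14 m

2.8740e-14


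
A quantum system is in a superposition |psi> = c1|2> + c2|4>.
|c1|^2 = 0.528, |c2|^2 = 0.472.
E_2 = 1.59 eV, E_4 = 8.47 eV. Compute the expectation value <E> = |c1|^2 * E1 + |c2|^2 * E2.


<E> = |c1|^2 * E1 + |c2|^2 * E2
= 0.528 * 1.59 + 0.472 * 8.47
= 0.8395 + 3.9978
= 4.8374 eV

4.8374


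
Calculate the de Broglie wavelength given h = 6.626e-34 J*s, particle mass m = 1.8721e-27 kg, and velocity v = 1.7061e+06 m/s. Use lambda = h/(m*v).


lambda = h / (m * v)
= 6.626e-34 / (1.8721e-27 * 1.7061e+06)
= 6.626e-34 / 3.1940e-21
= 2.0745e-13 m

2.0745e-13


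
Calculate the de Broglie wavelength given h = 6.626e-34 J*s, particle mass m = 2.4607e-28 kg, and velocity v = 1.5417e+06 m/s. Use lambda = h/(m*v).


lambda = h / (m * v)
= 6.626e-34 / (2.4607e-28 * 1.5417e+06)
= 6.626e-34 / 3.7937e-22
= 1.7466e-12 m

1.7466e-12


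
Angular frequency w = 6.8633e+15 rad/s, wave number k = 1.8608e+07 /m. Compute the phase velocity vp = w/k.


vp = w / k
= 6.8633e+15 / 1.8608e+07
= 3.6884e+08 m/s

3.6884e+08


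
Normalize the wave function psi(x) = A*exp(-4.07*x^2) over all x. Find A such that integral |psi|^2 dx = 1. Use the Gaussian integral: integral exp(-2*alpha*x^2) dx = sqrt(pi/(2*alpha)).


integral |psi|^2 dx = A^2 * sqrt(pi/(2*alpha)) = 1
A^2 = sqrt(2*alpha/pi)
= sqrt(2 * 4.07 / pi)
= 1.609672
A = sqrt(1.609672)
= 1.2687

1.2687


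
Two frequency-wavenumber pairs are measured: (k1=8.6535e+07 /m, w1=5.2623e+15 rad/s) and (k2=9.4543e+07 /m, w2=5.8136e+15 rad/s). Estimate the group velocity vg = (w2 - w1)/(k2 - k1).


vg = (w2 - w1) / (k2 - k1)
= (5.8136e+15 - 5.2623e+15) / (9.4543e+07 - 8.6535e+07)
= 5.5130e+14 / 8.0080e+06
= 6.8844e+07 m/s

6.8844e+07


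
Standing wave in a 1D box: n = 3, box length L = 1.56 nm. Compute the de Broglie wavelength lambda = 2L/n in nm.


lambda = 2L / n
= 2 * 1.56 / 3
= 3.12 / 3
= 1.04 nm

1.04


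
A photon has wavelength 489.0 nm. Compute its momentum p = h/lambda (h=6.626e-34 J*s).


p = h / lambda
= 6.626e-34 / (489.0e-9)
= 6.626e-34 / 4.8900e-07
= 1.3550e-27 kg*m/s

1.3550e-27


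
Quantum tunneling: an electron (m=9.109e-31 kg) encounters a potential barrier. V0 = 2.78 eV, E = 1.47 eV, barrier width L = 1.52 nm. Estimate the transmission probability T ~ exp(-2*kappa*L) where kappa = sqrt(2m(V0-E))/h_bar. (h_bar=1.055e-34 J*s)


V0 - E = 1.31 eV = 2.0986e-19 J
kappa = sqrt(2 * m * (V0-E)) / h_bar
= sqrt(2 * 9.109e-31 * 2.0986e-19) / 1.055e-34
= 5.8609e+09 /m
2*kappa*L = 2 * 5.8609e+09 * 1.52e-9
= 17.8172
T = exp(-17.8172) = 1.828553e-08

1.828553e-08


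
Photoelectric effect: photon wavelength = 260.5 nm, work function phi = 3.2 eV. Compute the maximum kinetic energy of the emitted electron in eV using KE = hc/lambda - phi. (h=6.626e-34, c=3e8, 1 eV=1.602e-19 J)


E_photon = hc / lambda
= (6.626e-34)(3e8) / (260.5e-9)
= 7.6307e-19 J
= 4.7632 eV
KE = E_photon - phi
= 4.7632 - 3.2
= 1.5632 eV

1.5632


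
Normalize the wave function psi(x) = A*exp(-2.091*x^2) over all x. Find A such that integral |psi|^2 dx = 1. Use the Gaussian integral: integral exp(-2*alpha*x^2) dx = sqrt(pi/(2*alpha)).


integral |psi|^2 dx = A^2 * sqrt(pi/(2*alpha)) = 1
A^2 = sqrt(2*alpha/pi)
= sqrt(2 * 2.091 / pi)
= 1.153764
A = sqrt(1.153764)
= 1.0741

1.0741


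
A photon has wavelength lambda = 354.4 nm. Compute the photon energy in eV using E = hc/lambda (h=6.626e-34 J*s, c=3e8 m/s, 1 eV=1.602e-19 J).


E = hc / lambda
= (6.626e-34)(3e8) / (354.4e-9)
= 1.9878e-25 / 3.5440e-07
= 5.6089e-19 J
Converting to eV: 5.6089e-19 / 1.602e-19
= 3.5012 eV

3.5012


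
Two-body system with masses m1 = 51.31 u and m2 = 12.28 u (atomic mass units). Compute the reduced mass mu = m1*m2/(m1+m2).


mu = m1 * m2 / (m1 + m2)
= 51.31 * 12.28 / (51.31 + 12.28)
= 630.0868 / 63.59
= 9.9086 u

9.9086


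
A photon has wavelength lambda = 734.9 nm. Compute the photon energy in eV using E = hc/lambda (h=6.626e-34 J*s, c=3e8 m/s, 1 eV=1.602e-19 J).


E = hc / lambda
= (6.626e-34)(3e8) / (734.9e-9)
= 1.9878e-25 / 7.3490e-07
= 2.7049e-19 J
Converting to eV: 2.7049e-19 / 1.602e-19
= 1.6884 eV

1.6884


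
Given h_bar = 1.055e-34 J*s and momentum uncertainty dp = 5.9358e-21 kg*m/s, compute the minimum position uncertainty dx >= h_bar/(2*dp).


dx = h_bar / (2 * dp)
= 1.055e-34 / (2 * 5.9358e-21)
= 1.055e-34 / 1.1872e-20
= 8.8868e-15 m

8.8868e-15


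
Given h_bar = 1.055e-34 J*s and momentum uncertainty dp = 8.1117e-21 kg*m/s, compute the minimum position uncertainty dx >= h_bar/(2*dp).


dx = h_bar / (2 * dp)
= 1.055e-34 / (2 * 8.1117e-21)
= 1.055e-34 / 1.6223e-20
= 6.5030e-15 m

6.5030e-15


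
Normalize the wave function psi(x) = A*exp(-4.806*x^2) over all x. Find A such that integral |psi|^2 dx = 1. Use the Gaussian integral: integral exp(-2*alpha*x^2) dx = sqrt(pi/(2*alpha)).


integral |psi|^2 dx = A^2 * sqrt(pi/(2*alpha)) = 1
A^2 = sqrt(2*alpha/pi)
= sqrt(2 * 4.806 / pi)
= 1.74917
A = sqrt(1.74917)
= 1.3226

1.3226


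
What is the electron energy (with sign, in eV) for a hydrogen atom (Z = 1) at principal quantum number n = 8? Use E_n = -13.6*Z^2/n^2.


E_n = -13.6 * Z^2 / n^2
= -13.6 * 1^2 / 8^2
= -13.6 * 1 / 64
= -0.2125 eV

-0.2125


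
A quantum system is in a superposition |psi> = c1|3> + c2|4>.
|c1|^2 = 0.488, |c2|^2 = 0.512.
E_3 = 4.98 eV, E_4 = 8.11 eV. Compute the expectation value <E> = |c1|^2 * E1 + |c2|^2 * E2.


<E> = |c1|^2 * E1 + |c2|^2 * E2
= 0.488 * 4.98 + 0.512 * 8.11
= 2.4302 + 4.1523
= 6.5826 eV

6.5826


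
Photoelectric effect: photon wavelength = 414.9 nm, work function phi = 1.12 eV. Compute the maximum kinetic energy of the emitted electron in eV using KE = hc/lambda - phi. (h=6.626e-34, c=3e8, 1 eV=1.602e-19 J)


E_photon = hc / lambda
= (6.626e-34)(3e8) / (414.9e-9)
= 4.7910e-19 J
= 2.9907 eV
KE = E_photon - phi
= 2.9907 - 1.12
= 1.8707 eV

1.8707


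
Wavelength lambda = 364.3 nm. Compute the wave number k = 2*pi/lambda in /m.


k = 2 * pi / lambda
= 6.2832 / (364.3e-9)
= 6.2832 / 3.6430e-07
= 1.7247e+07 /m

1.7247e+07


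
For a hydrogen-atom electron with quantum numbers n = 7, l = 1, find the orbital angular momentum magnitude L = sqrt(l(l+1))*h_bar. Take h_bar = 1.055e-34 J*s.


L = sqrt(l*(l+1)) * h_bar
= sqrt(1 * 2) * 1.055e-34
= sqrt(2) * 1.055e-34
= 1.4142 * 1.055e-34
= 1.4920e-34 J*s

1.4920e-34


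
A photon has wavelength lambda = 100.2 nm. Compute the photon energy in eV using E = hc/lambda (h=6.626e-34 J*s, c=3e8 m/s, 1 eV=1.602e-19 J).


E = hc / lambda
= (6.626e-34)(3e8) / (100.2e-9)
= 1.9878e-25 / 1.0020e-07
= 1.9838e-18 J
Converting to eV: 1.9838e-18 / 1.602e-19
= 12.3835 eV

12.3835


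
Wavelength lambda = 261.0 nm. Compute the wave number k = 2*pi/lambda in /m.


k = 2 * pi / lambda
= 6.2832 / (261.0e-9)
= 6.2832 / 2.6100e-07
= 2.4074e+07 /m

2.4074e+07


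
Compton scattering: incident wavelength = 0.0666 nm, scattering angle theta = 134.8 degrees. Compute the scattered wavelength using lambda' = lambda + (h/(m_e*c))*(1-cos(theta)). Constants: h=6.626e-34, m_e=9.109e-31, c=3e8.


Compton wavelength: h/(m_e*c) = 2.4247e-12 m
d_lambda = 2.4247e-12 * (1 - cos(134.8 deg))
= 2.4247e-12 * 1.704634
= 4.1332e-12 m = 0.004133 nm
lambda' = 0.0666 + 0.004133
= 0.070733 nm

0.070733


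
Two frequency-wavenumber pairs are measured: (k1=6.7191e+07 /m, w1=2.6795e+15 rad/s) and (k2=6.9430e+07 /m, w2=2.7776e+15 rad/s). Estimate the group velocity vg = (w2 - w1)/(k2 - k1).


vg = (w2 - w1) / (k2 - k1)
= (2.7776e+15 - 2.6795e+15) / (6.9430e+07 - 6.7191e+07)
= 9.8100e+13 / 2.2390e+06
= 4.3814e+07 m/s

4.3814e+07


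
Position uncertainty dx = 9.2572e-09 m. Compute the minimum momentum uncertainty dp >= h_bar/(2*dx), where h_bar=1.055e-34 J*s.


dp = h_bar / (2 * dx)
= 1.055e-34 / (2 * 9.2572e-09)
= 1.055e-34 / 1.8514e-08
= 5.6983e-27 kg*m/s

5.6983e-27


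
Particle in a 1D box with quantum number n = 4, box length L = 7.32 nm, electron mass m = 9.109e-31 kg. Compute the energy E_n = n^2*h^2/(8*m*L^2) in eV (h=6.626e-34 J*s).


E = n^2 * h^2 / (8 * m * L^2)
= 4^2 * (6.626e-34)^2 / (8 * 9.109e-31 * (7.32e-9)^2)
= 16 * 4.3904e-67 / (8 * 9.109e-31 * 5.3582e-17)
= 1.7990e-20 J
= 0.1123 eV

0.1123


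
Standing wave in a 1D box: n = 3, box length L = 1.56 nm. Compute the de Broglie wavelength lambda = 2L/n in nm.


lambda = 2L / n
= 2 * 1.56 / 3
= 3.12 / 3
= 1.04 nm

1.04


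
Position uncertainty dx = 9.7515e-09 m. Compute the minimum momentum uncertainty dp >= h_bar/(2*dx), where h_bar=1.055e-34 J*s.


dp = h_bar / (2 * dx)
= 1.055e-34 / (2 * 9.7515e-09)
= 1.055e-34 / 1.9503e-08
= 5.4094e-27 kg*m/s

5.4094e-27


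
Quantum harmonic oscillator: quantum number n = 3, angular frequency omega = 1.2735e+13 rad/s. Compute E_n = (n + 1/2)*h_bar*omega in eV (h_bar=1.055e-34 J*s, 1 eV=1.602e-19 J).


E = (n + 1/2) * h_bar * omega
= (3 + 0.5) * 1.055e-34 * 1.2735e+13
= 3.5 * 1.3435e-21
= 4.7024e-21 J
= 0.0294 eV

0.0294


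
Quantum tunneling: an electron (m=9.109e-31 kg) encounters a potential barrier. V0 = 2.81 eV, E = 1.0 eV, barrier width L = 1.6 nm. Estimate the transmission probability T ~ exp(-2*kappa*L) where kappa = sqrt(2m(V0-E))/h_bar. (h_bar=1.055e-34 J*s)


V0 - E = 1.81 eV = 2.8996e-19 J
kappa = sqrt(2 * m * (V0-E)) / h_bar
= sqrt(2 * 9.109e-31 * 2.8996e-19) / 1.055e-34
= 6.8892e+09 /m
2*kappa*L = 2 * 6.8892e+09 * 1.6e-9
= 22.0454
T = exp(-22.0454) = 2.665600e-10

2.665600e-10


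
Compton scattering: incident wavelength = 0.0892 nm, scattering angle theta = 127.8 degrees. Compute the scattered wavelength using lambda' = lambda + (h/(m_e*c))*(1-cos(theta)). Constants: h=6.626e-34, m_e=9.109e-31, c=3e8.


Compton wavelength: h/(m_e*c) = 2.4247e-12 m
d_lambda = 2.4247e-12 * (1 - cos(127.8 deg))
= 2.4247e-12 * 1.612907
= 3.9108e-12 m = 0.003911 nm
lambda' = 0.0892 + 0.003911
= 0.093111 nm

0.093111


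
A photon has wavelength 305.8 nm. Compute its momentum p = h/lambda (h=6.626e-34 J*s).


p = h / lambda
= 6.626e-34 / (305.8e-9)
= 6.626e-34 / 3.0580e-07
= 2.1668e-27 kg*m/s

2.1668e-27


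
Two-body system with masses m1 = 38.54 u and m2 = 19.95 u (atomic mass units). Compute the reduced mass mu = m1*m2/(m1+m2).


mu = m1 * m2 / (m1 + m2)
= 38.54 * 19.95 / (38.54 + 19.95)
= 768.873 / 58.49
= 13.1454 u

13.1454


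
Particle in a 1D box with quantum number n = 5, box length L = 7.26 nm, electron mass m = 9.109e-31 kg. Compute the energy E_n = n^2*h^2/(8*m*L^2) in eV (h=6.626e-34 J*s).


E = n^2 * h^2 / (8 * m * L^2)
= 5^2 * (6.626e-34)^2 / (8 * 9.109e-31 * (7.26e-9)^2)
= 25 * 4.3904e-67 / (8 * 9.109e-31 * 5.2708e-17)
= 2.8576e-20 J
= 0.1784 eV

0.1784


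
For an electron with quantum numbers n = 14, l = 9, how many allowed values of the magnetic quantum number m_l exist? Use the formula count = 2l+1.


m_l ranges from -l to +l in integer steps
So m_l goes from -9 to +9
Count = 2l + 1 = 2*9 + 1
= 19

19


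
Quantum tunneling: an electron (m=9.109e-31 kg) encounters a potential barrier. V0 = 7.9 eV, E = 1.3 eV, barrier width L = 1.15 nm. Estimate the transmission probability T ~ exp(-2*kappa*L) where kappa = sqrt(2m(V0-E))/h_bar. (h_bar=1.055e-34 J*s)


V0 - E = 6.6 eV = 1.0573e-18 J
kappa = sqrt(2 * m * (V0-E)) / h_bar
= sqrt(2 * 9.109e-31 * 1.0573e-18) / 1.055e-34
= 1.3155e+10 /m
2*kappa*L = 2 * 1.3155e+10 * 1.15e-9
= 30.2572
T = exp(-30.2572) = 7.235334e-14

7.235334e-14


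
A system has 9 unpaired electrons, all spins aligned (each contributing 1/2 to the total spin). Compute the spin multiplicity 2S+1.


Total spin S = N * (1/2) = 9 * 0.5 = 4.5
Spin multiplicity = 2S + 1
= 2 * 4.5 + 1
= 10

10


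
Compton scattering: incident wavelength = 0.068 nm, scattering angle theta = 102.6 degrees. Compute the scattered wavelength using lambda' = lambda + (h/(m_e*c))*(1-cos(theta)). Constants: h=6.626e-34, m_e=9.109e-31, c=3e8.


Compton wavelength: h/(m_e*c) = 2.4247e-12 m
d_lambda = 2.4247e-12 * (1 - cos(102.6 deg))
= 2.4247e-12 * 1.218143
= 2.9536e-12 m = 0.002954 nm
lambda' = 0.068 + 0.002954
= 0.070954 nm

0.070954


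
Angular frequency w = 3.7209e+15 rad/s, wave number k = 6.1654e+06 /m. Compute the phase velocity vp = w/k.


vp = w / k
= 3.7209e+15 / 6.1654e+06
= 6.0351e+08 m/s

6.0351e+08


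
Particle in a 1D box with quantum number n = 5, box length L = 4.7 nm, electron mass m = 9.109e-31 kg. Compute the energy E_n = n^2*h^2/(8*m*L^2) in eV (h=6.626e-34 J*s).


E = n^2 * h^2 / (8 * m * L^2)
= 5^2 * (6.626e-34)^2 / (8 * 9.109e-31 * (4.7e-9)^2)
= 25 * 4.3904e-67 / (8 * 9.109e-31 * 2.2090e-17)
= 6.8185e-20 J
= 0.4256 eV

0.4256


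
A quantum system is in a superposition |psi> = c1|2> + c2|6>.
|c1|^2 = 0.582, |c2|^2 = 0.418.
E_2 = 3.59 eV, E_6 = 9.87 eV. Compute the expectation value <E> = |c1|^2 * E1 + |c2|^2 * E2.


<E> = |c1|^2 * E1 + |c2|^2 * E2
= 0.582 * 3.59 + 0.418 * 9.87
= 2.0894 + 4.1257
= 6.215 eV

6.215


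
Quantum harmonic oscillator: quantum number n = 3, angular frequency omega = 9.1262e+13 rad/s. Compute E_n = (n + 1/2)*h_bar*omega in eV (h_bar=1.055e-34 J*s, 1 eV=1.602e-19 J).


E = (n + 1/2) * h_bar * omega
= (3 + 0.5) * 1.055e-34 * 9.1262e+13
= 3.5 * 9.6281e-21
= 3.3698e-20 J
= 0.2104 eV

0.2104


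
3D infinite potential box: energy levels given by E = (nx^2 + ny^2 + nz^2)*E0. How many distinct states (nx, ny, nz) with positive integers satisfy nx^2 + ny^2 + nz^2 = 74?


Enumerate all (nx, ny, nz) with nx^2 + ny^2 + nz^2 = 74:
(1,3,8)
(1,8,3)
(3,1,8)
(3,4,7)
(3,7,4)
(3,8,1)
(4,3,7)
(4,7,3)
(7,3,4)
(7,4,3)
(8,1,3)
(8,3,1)
Total degeneracy = 12

12


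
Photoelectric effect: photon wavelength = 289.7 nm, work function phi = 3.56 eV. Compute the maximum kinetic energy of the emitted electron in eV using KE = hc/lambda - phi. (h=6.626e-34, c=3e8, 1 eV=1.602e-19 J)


E_photon = hc / lambda
= (6.626e-34)(3e8) / (289.7e-9)
= 6.8616e-19 J
= 4.2831 eV
KE = E_photon - phi
= 4.2831 - 3.56
= 0.7231 eV

0.7231


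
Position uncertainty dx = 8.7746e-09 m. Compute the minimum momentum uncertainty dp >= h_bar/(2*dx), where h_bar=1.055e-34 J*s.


dp = h_bar / (2 * dx)
= 1.055e-34 / (2 * 8.7746e-09)
= 1.055e-34 / 1.7549e-08
= 6.0117e-27 kg*m/s

6.0117e-27


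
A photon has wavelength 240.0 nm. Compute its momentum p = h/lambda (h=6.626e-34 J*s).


p = h / lambda
= 6.626e-34 / (240.0e-9)
= 6.626e-34 / 2.4000e-07
= 2.7608e-27 kg*m/s

2.7608e-27


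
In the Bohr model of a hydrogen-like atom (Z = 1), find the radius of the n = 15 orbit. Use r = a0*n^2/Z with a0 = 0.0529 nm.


r = a0 * n^2 / Z
= 0.0529 * 15^2 / 1
= 0.0529 * 225 / 1
= 11.9025 nm

11.9025


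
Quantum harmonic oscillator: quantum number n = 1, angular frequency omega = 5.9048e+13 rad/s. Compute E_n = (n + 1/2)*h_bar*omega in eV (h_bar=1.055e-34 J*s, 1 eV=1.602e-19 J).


E = (n + 1/2) * h_bar * omega
= (1 + 0.5) * 1.055e-34 * 5.9048e+13
= 1.5 * 6.2296e-21
= 9.3443e-21 J
= 0.0583 eV

0.0583


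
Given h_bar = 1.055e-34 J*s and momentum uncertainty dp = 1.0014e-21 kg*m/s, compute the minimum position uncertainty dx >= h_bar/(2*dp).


dx = h_bar / (2 * dp)
= 1.055e-34 / (2 * 1.0014e-21)
= 1.055e-34 / 2.0028e-21
= 5.2676e-14 m

5.2676e-14


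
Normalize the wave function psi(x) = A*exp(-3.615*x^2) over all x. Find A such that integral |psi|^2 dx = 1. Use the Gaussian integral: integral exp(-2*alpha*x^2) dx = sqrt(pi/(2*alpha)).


integral |psi|^2 dx = A^2 * sqrt(pi/(2*alpha)) = 1
A^2 = sqrt(2*alpha/pi)
= sqrt(2 * 3.615 / pi)
= 1.51703
A = sqrt(1.51703)
= 1.2317

1.2317


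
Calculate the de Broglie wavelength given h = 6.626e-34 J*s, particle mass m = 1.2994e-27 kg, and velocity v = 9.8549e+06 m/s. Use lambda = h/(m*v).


lambda = h / (m * v)
= 6.626e-34 / (1.2994e-27 * 9.8549e+06)
= 6.626e-34 / 1.2805e-20
= 5.1744e-14 m

5.1744e-14


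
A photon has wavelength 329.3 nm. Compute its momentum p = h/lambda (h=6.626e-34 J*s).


p = h / lambda
= 6.626e-34 / (329.3e-9)
= 6.626e-34 / 3.2930e-07
= 2.0121e-27 kg*m/s

2.0121e-27


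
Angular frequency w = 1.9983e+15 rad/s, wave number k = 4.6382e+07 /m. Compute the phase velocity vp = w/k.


vp = w / k
= 1.9983e+15 / 4.6382e+07
= 4.3084e+07 m/s

4.3084e+07


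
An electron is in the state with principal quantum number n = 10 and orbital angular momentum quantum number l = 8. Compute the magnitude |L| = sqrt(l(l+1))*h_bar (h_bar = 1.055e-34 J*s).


L = sqrt(l*(l+1)) * h_bar
= sqrt(8 * 9) * 1.055e-34
= sqrt(72) * 1.055e-34
= 8.4853 * 1.055e-34
= 8.9520e-34 J*s

8.9520e-34


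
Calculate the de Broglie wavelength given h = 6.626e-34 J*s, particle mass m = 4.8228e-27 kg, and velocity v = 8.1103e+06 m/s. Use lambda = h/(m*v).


lambda = h / (m * v)
= 6.626e-34 / (4.8228e-27 * 8.1103e+06)
= 6.626e-34 / 3.9114e-20
= 1.6940e-14 m

1.6940e-14


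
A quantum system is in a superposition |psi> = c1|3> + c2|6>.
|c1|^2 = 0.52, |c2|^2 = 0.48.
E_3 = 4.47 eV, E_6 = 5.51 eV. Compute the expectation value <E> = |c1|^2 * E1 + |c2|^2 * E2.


<E> = |c1|^2 * E1 + |c2|^2 * E2
= 0.52 * 4.47 + 0.48 * 5.51
= 2.3244 + 2.6448
= 4.9692 eV

4.9692


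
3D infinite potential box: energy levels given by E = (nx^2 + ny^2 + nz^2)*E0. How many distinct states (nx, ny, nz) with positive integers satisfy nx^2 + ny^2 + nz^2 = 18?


Enumerate all (nx, ny, nz) with nx^2 + ny^2 + nz^2 = 18:
(1,1,4)
(1,4,1)
(4,1,1)
Total degeneracy = 3

3


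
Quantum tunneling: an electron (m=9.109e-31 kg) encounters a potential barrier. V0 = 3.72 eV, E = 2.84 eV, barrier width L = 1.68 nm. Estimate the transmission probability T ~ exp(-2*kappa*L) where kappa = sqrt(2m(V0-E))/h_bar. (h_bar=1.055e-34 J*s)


V0 - E = 0.88 eV = 1.4098e-19 J
kappa = sqrt(2 * m * (V0-E)) / h_bar
= sqrt(2 * 9.109e-31 * 1.4098e-19) / 1.055e-34
= 4.8036e+09 /m
2*kappa*L = 2 * 4.8036e+09 * 1.68e-9
= 16.1402
T = exp(-16.1402) = 9.781074e-08

9.781074e-08


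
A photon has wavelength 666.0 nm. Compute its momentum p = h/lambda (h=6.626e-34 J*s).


p = h / lambda
= 6.626e-34 / (666.0e-9)
= 6.626e-34 / 6.6600e-07
= 9.9489e-28 kg*m/s

9.9489e-28


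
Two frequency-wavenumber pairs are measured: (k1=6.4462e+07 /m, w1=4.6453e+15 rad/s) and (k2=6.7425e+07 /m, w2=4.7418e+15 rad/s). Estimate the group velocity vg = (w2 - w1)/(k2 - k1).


vg = (w2 - w1) / (k2 - k1)
= (4.7418e+15 - 4.6453e+15) / (6.7425e+07 - 6.4462e+07)
= 9.6500e+13 / 2.9630e+06
= 3.2568e+07 m/s

3.2568e+07


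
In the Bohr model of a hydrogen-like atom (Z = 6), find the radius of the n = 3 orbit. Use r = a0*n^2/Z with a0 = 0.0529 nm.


r = a0 * n^2 / Z
= 0.0529 * 3^2 / 6
= 0.0529 * 9 / 6
= 0.0794 nm

0.0794


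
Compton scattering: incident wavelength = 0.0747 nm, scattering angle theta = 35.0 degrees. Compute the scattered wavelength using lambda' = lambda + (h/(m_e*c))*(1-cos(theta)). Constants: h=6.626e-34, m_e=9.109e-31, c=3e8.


Compton wavelength: h/(m_e*c) = 2.4247e-12 m
d_lambda = 2.4247e-12 * (1 - cos(35.0 deg))
= 2.4247e-12 * 0.180848
= 4.3850e-13 m = 0.000439 nm
lambda' = 0.0747 + 0.000439
= 0.075139 nm

0.075139


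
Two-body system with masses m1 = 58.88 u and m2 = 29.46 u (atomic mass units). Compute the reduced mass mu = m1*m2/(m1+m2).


mu = m1 * m2 / (m1 + m2)
= 58.88 * 29.46 / (58.88 + 29.46)
= 1734.6048 / 88.34
= 19.6356 u

19.6356


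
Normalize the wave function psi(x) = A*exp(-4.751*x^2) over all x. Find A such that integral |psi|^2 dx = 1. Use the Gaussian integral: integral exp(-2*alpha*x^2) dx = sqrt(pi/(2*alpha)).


integral |psi|^2 dx = A^2 * sqrt(pi/(2*alpha)) = 1
A^2 = sqrt(2*alpha/pi)
= sqrt(2 * 4.751 / pi)
= 1.739132
A = sqrt(1.739132)
= 1.3188

1.3188


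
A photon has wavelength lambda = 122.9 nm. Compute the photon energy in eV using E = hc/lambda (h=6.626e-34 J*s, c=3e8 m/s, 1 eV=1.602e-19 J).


E = hc / lambda
= (6.626e-34)(3e8) / (122.9e-9)
= 1.9878e-25 / 1.2290e-07
= 1.6174e-18 J
Converting to eV: 1.6174e-18 / 1.602e-19
= 10.0962 eV

10.0962


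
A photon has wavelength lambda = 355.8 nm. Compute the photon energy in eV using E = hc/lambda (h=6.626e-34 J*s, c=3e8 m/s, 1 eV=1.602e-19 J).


E = hc / lambda
= (6.626e-34)(3e8) / (355.8e-9)
= 1.9878e-25 / 3.5580e-07
= 5.5868e-19 J
Converting to eV: 5.5868e-19 / 1.602e-19
= 3.4874 eV

3.4874


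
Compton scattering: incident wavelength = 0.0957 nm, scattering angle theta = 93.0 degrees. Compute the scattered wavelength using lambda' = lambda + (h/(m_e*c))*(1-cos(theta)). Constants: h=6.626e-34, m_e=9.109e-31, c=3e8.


Compton wavelength: h/(m_e*c) = 2.4247e-12 m
d_lambda = 2.4247e-12 * (1 - cos(93.0 deg))
= 2.4247e-12 * 1.052336
= 2.5516e-12 m = 0.002552 nm
lambda' = 0.0957 + 0.002552
= 0.098252 nm

0.098252


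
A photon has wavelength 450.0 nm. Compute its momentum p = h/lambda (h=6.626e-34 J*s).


p = h / lambda
= 6.626e-34 / (450.0e-9)
= 6.626e-34 / 4.5000e-07
= 1.4724e-27 kg*m/s

1.4724e-27


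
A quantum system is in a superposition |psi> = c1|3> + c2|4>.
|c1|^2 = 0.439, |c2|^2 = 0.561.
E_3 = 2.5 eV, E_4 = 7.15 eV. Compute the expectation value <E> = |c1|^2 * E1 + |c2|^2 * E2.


<E> = |c1|^2 * E1 + |c2|^2 * E2
= 0.439 * 2.5 + 0.561 * 7.15
= 1.0975 + 4.0112
= 5.1087 eV

5.1087


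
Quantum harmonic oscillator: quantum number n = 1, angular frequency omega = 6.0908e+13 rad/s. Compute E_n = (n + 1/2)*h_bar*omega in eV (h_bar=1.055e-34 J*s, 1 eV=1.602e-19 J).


E = (n + 1/2) * h_bar * omega
= (1 + 0.5) * 1.055e-34 * 6.0908e+13
= 1.5 * 6.4258e-21
= 9.6387e-21 J
= 0.0602 eV

0.0602


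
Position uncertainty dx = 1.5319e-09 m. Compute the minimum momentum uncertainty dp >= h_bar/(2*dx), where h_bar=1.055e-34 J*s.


dp = h_bar / (2 * dx)
= 1.055e-34 / (2 * 1.5319e-09)
= 1.055e-34 / 3.0638e-09
= 3.4434e-26 kg*m/s

3.4434e-26


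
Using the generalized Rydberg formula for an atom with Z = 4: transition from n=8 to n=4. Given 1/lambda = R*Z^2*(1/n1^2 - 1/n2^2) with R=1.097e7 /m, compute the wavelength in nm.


1/lambda = R * Z^2 * (1/n1^2 - 1/n2^2)
= 1.097e7 * 4^2 * (1/4^2 - 1/8^2)
= 1.097e7 * 16 * (0.0625 - 0.015625)
= 8.2275e+06 /m
lambda = 1 / 8.2275e+06
= 121.5436 nm

121.5436
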